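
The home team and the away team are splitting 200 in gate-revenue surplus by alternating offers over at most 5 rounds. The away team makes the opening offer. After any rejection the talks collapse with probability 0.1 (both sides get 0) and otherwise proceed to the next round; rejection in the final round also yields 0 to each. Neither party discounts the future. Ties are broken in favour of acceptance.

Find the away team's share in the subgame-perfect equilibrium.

By backward induction:
Round 5 (the away team proposes): rejection yields 0 for the home team; the away team offers 0 and keeps 200.
Round 4 (the home team proposes): rejecting gives the away team an expected 0.9 × 200 = 180; the home team offers that and keeps 20.
Round 3 (the away team proposes): rejecting gives the home team an expected 0.9 × 20 = 18. The away team offers 18 and keeps 200 − 18 = 182.
Round 2 (the home team proposes): rejecting gives the away team an expected 0.9 × 182 = 163.8, so the home team offers 163.8, keeping 36.2.
Round 1 (the away team proposes): rejecting gives the home team an expected 0.9 × 36.2 = 32.58; the away team offers that and keeps 167.42.

167.42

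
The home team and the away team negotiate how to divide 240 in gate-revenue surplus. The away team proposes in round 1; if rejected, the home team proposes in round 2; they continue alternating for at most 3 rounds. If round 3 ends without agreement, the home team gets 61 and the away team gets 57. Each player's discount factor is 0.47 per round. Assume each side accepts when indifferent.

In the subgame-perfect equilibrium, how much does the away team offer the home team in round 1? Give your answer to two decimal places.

Round 3 (the away team proposes): the home team gets 61 if talks fail, so the away team offers 61 and keeps 179.
Round 2 (the home team proposes): the away team can get 179 next round, worth 0.47 × 179 = 84.13 now. The home team offers 84.13 and keeps 240 − 84.13 = 155.87.
Round 1 (the away team proposes): the home team can get 155.87 next round, worth 0.47 × 155.87 = 73.2589 now; the away team offers that and keeps 166.7411.

73.26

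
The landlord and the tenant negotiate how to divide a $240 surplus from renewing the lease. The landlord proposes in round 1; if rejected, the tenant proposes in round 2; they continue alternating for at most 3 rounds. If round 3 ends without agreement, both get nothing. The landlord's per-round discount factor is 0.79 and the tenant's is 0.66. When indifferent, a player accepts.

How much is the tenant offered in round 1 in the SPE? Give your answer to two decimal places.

Round 3 (the landlord proposes): the tenant will accept anything ≥ 0, so the landlord offers 0 and keeps 240.
Round 2 (the tenant proposes): the landlord can get 240 next round, worth 0.79 × 240 = 189.6 now. The tenant offers 189.6 and keeps 240 − 189.6 = 50.4.
Round 1 (the landlord proposes): the tenant can get 50.4 next round, worth 0.66 × 50.4 = 33.264 now, so the landlord offers 33.264, keeping 206.736.

33.26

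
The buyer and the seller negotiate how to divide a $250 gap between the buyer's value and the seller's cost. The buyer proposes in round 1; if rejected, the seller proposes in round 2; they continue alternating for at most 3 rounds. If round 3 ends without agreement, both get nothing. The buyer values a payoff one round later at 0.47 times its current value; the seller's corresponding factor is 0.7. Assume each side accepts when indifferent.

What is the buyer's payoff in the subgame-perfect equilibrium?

Round 3 (the buyer proposes): the seller will accept anything ≥ 0, so the buyer offers 0 and keeps 250.
Round 2 (the seller proposes): the buyer can get 250 next round, worth 0.47 × 250 = 117.5 now, so the seller offers 117.5, keeping 132.5.
Round 1 (the buyer proposes): the seller can get 132.5 next round, worth 0.7 × 132.5 = 92.75 now, so the buyer offers 92.75, keeping 157.25.

157.25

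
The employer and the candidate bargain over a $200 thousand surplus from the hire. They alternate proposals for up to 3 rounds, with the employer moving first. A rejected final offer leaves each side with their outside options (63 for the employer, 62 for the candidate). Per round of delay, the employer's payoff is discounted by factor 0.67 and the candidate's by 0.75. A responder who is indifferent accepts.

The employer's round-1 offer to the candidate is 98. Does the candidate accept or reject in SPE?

Round 3 (the employer proposes): the candidate gets 62 if talks fail, so the employer offers 62 and keeps 138.
Round 2 (the candidate proposes): the employer can get 138 next round, worth 0.67 × 138 = 92.46 now. The candidate offers 92.46 and keeps 200 − 92.46 = 107.54.
So by rejecting in round 1, the candidate gets 107.54 next round, worth 0.75 × 107.54 = 80.655 now.
Offer 98 ≥ 80.655, so the candidate accepts.

Accept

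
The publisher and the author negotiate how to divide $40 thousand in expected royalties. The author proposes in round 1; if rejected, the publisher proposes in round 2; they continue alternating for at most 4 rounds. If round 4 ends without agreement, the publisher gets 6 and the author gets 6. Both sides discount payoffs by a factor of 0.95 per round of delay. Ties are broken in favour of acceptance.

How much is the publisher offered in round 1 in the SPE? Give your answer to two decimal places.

Work backward from the last round.
Round 4 (the publisher proposes): the author gets 6 if talks fail, so the publisher offers 6 and keeps 34.
Round 3 (the author proposes): the publisher can get 34 next round, worth 0.95 × 34 = 32.3 now. The author offers 32.3 and keeps 40 − 32.3 = 7.7.
Round 2 (the publisher proposes): the author can get 7.7 next round, worth 0.95 × 7.7 = 7.315 now, so the publisher offers 7.315, keeping 32.685.
Round 1 (the author proposes): the publisher can get 32.685 next round, worth 0.95 × 32.685 = 31.05075 now, so the author offers 31.05075, keeping 8.94925.

31.05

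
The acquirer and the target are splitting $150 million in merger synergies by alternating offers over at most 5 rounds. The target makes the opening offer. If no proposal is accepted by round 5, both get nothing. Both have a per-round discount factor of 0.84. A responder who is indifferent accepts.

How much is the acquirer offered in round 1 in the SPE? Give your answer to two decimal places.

34.38

Round 5 (the target proposes): rejection yields 0 for the acquirer; the target offers 0 and keeps 150.
Round 4 (the acquirer proposes): the target can get 150 next round, worth 0.84 × 150 = 126 now. The acquirer offers 126 and keeps 150 − 126 = 24.
Round 3 (the target proposes): the acquirer can get 24 next round, worth 0.84 × 24 = 20.16 now, so the target offers 20.16, keeping 129.84.
Round 2 (the acquirer proposes): the target can get 129.84 next round, worth 0.84 × 129.84 = 109.0656 now. The acquirer offers 109.0656 and keeps 150 − 109.0656 = 40.9344.
Round 1 (the target proposes): the acquirer can get 40.9344 next round, worth 0.84 × 40.9344 = 34.384896 now. The target offers 34.384896 and keeps 150 − 34.384896 = 115.615104.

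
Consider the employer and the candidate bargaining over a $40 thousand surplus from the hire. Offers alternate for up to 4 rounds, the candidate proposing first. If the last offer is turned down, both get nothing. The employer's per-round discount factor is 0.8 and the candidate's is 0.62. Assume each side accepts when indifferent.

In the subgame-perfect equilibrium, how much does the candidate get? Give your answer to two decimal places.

Round 4 (the employer proposes): rejection yields 0 for the candidate; the employer offers 0 and keeps 40.
Round 3 (the candidate proposes): the employer can get 40 next round, worth 0.8 × 40 = 32 now, so the candidate offers 32, keeping 8.
Round 2 (the employer proposes): the candidate can get 8 next round, worth 0.62 × 8 = 4.96 now, so the employer offers 4.96, keeping 35.04.
Round 1 (the candidate proposes): the employer can get 35.04 next round, worth 0.8 × 35.04 = 28.032 now, so the candidate offers 28.032, keeping 11.968.

11.97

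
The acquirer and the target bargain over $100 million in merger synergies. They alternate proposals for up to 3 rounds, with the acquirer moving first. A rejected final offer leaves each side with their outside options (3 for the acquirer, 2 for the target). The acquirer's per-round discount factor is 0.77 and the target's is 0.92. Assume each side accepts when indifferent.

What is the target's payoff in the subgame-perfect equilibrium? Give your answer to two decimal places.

22.58

Work backward from the last round.
Round 3 (the acquirer proposes): the target gets 2 if talks fail, so the acquirer offers 2 and keeps 98.
Round 2 (the target proposes): the acquirer can get 98 next round, worth 0.77 × 98 = 75.46 now; the target offers that and keeps 24.54.
Round 1 (the acquirer proposes): the target can get 24.54 next round, worth 0.92 × 24.54 = 22.5768 now, so the acquirer offers 22.5768, keeping 77.4232.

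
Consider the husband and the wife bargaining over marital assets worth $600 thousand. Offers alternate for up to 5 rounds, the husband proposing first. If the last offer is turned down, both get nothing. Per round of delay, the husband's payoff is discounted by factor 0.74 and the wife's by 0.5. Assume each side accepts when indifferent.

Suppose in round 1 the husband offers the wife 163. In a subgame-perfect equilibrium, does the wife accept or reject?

Accept

Work out the wife's continuation value if the offer is rejected.
Round 5 (the husband proposes): rejection yields 0 for the wife; the husband offers 0 and keeps 600.
Round 4 (the wife proposes): the husband can get 600 next round, worth 0.74 × 600 = 444 now; the wife offers that and keeps 156.
Round 3 (the husband proposes): the wife can get 156 next round, worth 0.5 × 156 = 78 now. The husband offers 78 and keeps 600 − 78 = 522.
Round 2 (the wife proposes): the husband can get 522 next round, worth 0.74 × 522 = 386.28 now, so the wife offers 386.28, keeping 213.72.
So by rejecting in round 1, the wife gets 213.72 next round, worth 0.5 × 213.72 = 106.86 now.
Offer 163 ≥ 106.86, so the wife accepts.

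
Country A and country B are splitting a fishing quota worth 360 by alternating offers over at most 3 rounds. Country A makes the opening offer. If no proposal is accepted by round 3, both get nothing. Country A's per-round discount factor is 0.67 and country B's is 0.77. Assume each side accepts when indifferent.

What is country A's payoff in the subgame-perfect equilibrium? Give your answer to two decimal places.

268.52

Round 3 (country A proposes): rejection yields 0 for country B; country A offers 0 and keeps 360.
Round 2 (country B proposes): country A can get 360 next round, worth 0.67 × 360 = 241.2 now. Country B offers 241.2 and keeps 360 − 241.2 = 118.8.
Round 1 (country A proposes): country B can get 118.8 next round, worth 0.77 × 118.8 = 91.476 now, so country A offers 91.476, keeping 268.524.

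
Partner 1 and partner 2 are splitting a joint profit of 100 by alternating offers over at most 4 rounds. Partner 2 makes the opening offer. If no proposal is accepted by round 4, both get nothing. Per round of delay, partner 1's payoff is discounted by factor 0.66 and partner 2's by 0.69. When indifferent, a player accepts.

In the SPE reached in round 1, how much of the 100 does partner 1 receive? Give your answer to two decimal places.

Round 4 (partner 1 proposes): partner 2 will accept anything ≥ 0, so partner 1 offers 0 and keeps 100.
Round 3 (partner 2 proposes): partner 1 can get 100 next round, worth 0.66 × 100 = 66 now, so partner 2 offers 66, keeping 34.
Round 2 (partner 1 proposes): partner 2 can get 34 next round, worth 0.69 × 34 = 23.46 now; partner 1 offers that and keeps 76.54.
Round 1 (partner 2 proposes): partner 1 can get 76.54 next round, worth 0.66 × 76.54 = 50.5164 now, so partner 2 offers 50.5164, keeping 49.4836.

50.52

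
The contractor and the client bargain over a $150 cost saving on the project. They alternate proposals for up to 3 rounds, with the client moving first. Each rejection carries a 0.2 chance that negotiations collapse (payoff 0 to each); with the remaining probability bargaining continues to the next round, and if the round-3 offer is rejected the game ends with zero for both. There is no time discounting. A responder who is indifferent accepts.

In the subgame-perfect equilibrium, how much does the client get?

Round 3 (the client proposes): the contractor will accept anything ≥ 0, so the client offers 0 and keeps 150.
Round 2 (the contractor proposes): rejecting gives the client an expected 0.8 × 150 = 120. The contractor offers 120 and keeps 150 − 120 = 30.
Round 1 (the client proposes): rejecting gives the contractor an expected 0.8 × 30 = 24. The client offers 24 and keeps 150 − 24 = 126.

126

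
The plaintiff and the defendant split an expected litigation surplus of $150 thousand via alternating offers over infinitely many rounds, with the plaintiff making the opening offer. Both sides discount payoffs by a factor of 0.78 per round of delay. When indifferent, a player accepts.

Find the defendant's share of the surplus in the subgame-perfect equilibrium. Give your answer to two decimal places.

65.73

Let x be the plaintiff's share when the plaintiff proposes and y be the defendant's share when the defendant proposes.
The defendant accepts iff offered ≥ 0.78·y, so x = 150 − 0.78y. Symmetrically y = 150 − 0.78x.
Substituting: x = 150 − 0.78(150 − 0.78x), giving x(1 − 0.78·0.78) = 150(1 − 0.78).
So x = 150 × 0.22 / 0.3916 ≈ 84.2697, and the defendant receives 150 − x ≈ 65.7303.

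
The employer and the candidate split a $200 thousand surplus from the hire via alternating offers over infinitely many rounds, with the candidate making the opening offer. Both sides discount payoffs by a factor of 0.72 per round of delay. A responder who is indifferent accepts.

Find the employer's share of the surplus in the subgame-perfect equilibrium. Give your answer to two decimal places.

In a stationary SPE each proposer offers the other exactly their discounted continuation value.
If the candidate keeps x when proposing and the employer keeps y when proposing, then x = 200 − 0.72y and y = 200 − 0.72x.
Solving: x = 200(1 − 0.72) / (1 − 0.72·0.72) = 56 / 0.4816 ≈ 116.2791.
The employer gets 200 − 116.2791 ≈ 83.7209.

83.72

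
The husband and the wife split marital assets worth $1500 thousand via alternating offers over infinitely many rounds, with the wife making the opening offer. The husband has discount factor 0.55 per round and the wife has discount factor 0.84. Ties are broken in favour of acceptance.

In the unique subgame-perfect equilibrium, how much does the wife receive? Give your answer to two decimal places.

1254.65

Let x be the wife's share when the wife proposes and y be the husband's share when the husband proposes.
The husband accepts iff offered ≥ 0.55·y, so x = 1500 − 0.55y. Symmetrically y = 1500 − 0.84x.
Substituting: x = 1500 − 0.55(1500 − 0.84x), giving x(1 − 0.84·0.55) = 1500(1 − 0.55).
So x = 1500 × 0.45 / 0.538 ≈ 1254.6468, and the husband receives 1500 − x ≈ 245.3532.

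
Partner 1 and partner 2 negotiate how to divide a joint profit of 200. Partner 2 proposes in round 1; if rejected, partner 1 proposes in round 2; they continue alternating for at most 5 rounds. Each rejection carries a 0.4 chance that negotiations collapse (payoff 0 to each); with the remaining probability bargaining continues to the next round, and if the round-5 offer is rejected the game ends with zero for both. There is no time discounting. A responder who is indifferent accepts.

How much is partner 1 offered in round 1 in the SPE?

65.28

By backward induction:
Round 5 (partner 2 proposes): partner 1 will accept anything ≥ 0, so partner 2 offers 0 and keeps 200.
Round 4 (partner 1 proposes): rejecting gives partner 2 an expected 0.6 × 200 = 120, so partner 1 offers 120, keeping 80.
Round 3 (partner 2 proposes): rejecting gives partner 1 an expected 0.6 × 80 = 48, so partner 2 offers 48, keeping 152.
Round 2 (partner 1 proposes): rejecting gives partner 2 an expected 0.6 × 152 = 91.2, so partner 1 offers 91.2, keeping 108.8.
Round 1 (partner 2 proposes): rejecting gives partner 1 an expected 0.6 × 108.8 = 65.28; partner 2 offers that and keeps 134.72.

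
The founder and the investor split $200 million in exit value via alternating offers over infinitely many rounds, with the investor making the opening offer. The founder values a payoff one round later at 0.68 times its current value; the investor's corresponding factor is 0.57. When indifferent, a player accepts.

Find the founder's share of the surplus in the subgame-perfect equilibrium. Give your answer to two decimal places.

In a stationary SPE each proposer offers the other exactly their discounted continuation value.
If the investor keeps x when proposing and the founder keeps y when proposing, then x = 200 − 0.68y and y = 200 − 0.57x.
Solving: x = 200(1 − 0.68) / (1 − 0.57·0.68) = 64 / 0.6124 ≈ 104.5069.
The founder gets 200 − 104.5069 ≈ 95.4931.

95.49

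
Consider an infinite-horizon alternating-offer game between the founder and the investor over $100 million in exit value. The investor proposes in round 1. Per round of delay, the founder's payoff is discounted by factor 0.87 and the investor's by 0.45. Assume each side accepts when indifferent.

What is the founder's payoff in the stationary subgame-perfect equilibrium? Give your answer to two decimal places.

78.64

In a stationary SPE each proposer offers the other exactly their discounted continuation value.
If the investor keeps x when proposing and the founder keeps y when proposing, then x = 100 − 0.87y and y = 100 − 0.45x.
Solving: x = 100(1 − 0.87) / (1 − 0.45·0.87) = 13 / 0.6085 ≈ 21.3640.
The founder gets 100 − 21.3640 ≈ 78.6360.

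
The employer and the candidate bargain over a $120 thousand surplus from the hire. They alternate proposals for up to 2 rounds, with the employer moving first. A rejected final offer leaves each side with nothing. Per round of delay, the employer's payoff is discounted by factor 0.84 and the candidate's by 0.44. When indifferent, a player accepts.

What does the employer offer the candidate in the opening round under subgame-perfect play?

52.8

Round 2 (the candidate proposes): the employer will accept anything ≥ 0, so the candidate offers 0 and keeps 120.
Round 1 (the employer proposes): the candidate can get 120 next round, worth 0.44 × 120 = 52.8 now; the employer offers that and keeps 67.2.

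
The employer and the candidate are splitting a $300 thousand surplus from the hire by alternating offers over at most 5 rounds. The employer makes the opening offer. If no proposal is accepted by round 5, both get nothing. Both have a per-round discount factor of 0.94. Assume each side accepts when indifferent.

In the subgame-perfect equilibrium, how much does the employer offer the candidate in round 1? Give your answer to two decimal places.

31.87

Round 5 (the employer proposes): rejection yields 0 for the candidate; the employer offers 0 and keeps 300.
Round 4 (the candidate proposes): the employer can get 300 next round, worth 0.94 × 300 = 282 now; the candidate offers that and keeps 18.
Round 3 (the employer proposes): the candidate can get 18 next round, worth 0.94 × 18 = 16.92 now, so the employer offers 16.92, keeping 283.08.
Round 2 (the candidate proposes): the employer can get 283.08 next round, worth 0.94 × 283.08 = 266.0952 now; the candidate offers that and keeps 33.9048.
Round 1 (the employer proposes): the candidate can get 33.9048 next round, worth 0.94 × 33.9048 = 31.870512 now. The employer offers 31.870512 and keeps 300 − 31.870512 = 268.129488.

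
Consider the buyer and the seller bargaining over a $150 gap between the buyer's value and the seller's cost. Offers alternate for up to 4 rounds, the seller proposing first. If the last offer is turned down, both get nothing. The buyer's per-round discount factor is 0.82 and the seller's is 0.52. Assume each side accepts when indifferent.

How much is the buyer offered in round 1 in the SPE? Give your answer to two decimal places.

Round 4 (the buyer proposes): rejection yields 0 for the seller; the buyer offers 0 and keeps 150.
Round 3 (the seller proposes): the buyer can get 150 next round, worth 0.82 × 150 = 123 now, so the seller offers 123, keeping 27.
Round 2 (the buyer proposes): the seller can get 27 next round, worth 0.52 × 27 = 14.04 now. The buyer offers 14.04 and keeps 150 − 14.04 = 135.96.
Round 1 (the seller proposes): the buyer can get 135.96 next round, worth 0.82 × 135.96 = 111.4872 now. The seller offers 111.4872 and keeps 150 − 111.4872 = 38.5128.

111.49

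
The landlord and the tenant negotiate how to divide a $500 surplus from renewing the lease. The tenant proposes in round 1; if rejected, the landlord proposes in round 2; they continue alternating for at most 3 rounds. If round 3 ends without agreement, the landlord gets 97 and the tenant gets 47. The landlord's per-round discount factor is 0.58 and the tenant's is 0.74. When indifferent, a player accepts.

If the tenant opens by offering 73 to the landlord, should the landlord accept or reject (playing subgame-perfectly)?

Round 3 (the tenant proposes): the landlord gets 97 if talks fail, so the tenant offers 97 and keeps 403.
Round 2 (the landlord proposes): the tenant can get 403 next round, worth 0.74 × 403 = 298.22 now. The landlord offers 298.22 and keeps 500 − 298.22 = 201.78.
So by rejecting in round 1, the landlord gets 201.78 next round, worth 0.58 × 201.78 = 117.0324 now.
Offer 73 < 117.0324, so the landlord rejects.

Reject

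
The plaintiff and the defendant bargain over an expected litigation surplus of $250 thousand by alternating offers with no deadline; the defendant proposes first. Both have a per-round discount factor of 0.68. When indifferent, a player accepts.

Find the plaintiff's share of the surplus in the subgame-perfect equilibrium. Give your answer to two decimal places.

In a stationary SPE each proposer offers the other exactly their discounted continuation value.
If the defendant keeps x when proposing and the plaintiff keeps y when proposing, then x = 250 − 0.68y and y = 250 − 0.68x.
Solving: x = 250(1 − 0.68) / (1 − 0.68·0.68) = 80 / 0.5376 ≈ 148.8095.
The plaintiff gets 250 − 148.8095 ≈ 101.1905.

101.19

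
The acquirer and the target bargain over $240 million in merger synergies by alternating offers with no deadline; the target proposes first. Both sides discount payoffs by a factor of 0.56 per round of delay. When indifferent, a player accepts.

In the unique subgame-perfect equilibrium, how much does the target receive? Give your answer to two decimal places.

When the target proposes, the acquirer accepts any offer worth at least 0.56 times what the acquirer would get by proposing next round; and vice versa.
This gives x = 240 − 0.56y and y = 240 − 0.56x, where x and y are each side's share when it proposes.
Hence (1 − 0.56·0.56)x = 240(1 − 0.56), i.e. 0.6864·x = 105.6.
x ≈ 153.8462; the acquirer's share is 240 − x ≈ 86.1538.

153.85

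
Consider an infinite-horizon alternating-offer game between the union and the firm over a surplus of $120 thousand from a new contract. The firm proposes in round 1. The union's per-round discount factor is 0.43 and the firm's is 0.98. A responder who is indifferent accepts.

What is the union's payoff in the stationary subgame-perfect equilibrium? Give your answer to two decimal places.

1.78

Let x be the firm's share when the firm proposes and y be the union's share when the union proposes.
The union accepts iff offered ≥ 0.43·y, so x = 120 − 0.43y. Symmetrically y = 120 − 0.98x.
Substituting: x = 120 − 0.43(120 − 0.98x), giving x(1 − 0.98·0.43) = 120(1 − 0.43).
So x = 120 × 0.57 / 0.5786 ≈ 118.2164, and the union receives 120 − x ≈ 1.7836.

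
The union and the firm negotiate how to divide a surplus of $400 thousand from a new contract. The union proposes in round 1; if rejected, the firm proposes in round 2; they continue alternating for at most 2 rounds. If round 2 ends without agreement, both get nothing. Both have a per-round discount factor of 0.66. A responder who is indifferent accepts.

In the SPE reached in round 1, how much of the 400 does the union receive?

Round 2 (the firm proposes): rejection yields 0 for the union; the firm offers 0 and keeps 400.
Round 1 (the union proposes): the firm can get 400 next round, worth 0.66 × 400 = 264 now, so the union offers 264, keeping 136.

136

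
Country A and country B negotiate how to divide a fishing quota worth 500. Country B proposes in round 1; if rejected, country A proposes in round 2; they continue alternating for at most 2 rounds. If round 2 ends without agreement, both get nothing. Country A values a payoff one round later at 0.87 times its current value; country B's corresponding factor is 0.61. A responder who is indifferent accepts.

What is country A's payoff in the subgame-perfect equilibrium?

435

Round 2 (country A proposes): rejection yields 0 for country B; country A offers 0 and keeps 500.
Round 1 (country B proposes): country A can get 500 next round, worth 0.87 × 500 = 435 now. Country B offers 435 and keeps 500 − 435 = 65.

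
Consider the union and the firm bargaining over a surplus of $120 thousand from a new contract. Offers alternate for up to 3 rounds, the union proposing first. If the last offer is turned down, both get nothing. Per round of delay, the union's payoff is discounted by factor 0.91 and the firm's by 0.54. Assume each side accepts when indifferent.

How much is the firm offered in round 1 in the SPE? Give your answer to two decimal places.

5.83

Round 3 (the union proposes): rejection yields 0 for the firm; the union offers 0 and keeps 120.
Round 2 (the firm proposes): the union can get 120 next round, worth 0.91 × 120 = 109.2 now; the firm offers that and keeps 10.8.
Round 1 (the union proposes): the firm can get 10.8 next round, worth 0.54 × 10.8 = 5.832 now. The union offers 5.832 and keeps 120 − 5.832 = 114.168.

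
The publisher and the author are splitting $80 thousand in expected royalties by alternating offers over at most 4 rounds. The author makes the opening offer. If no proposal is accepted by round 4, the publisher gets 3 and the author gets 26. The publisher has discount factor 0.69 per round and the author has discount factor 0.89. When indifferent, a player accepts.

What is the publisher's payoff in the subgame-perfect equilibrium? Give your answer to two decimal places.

28.95

Round 4 (the publisher proposes): the author gets 26 if talks fail, so the publisher offers 26 and keeps 54.
Round 3 (the author proposes): the publisher can get 54 next round, worth 0.69 × 54 = 37.26 now. The author offers 37.26 and keeps 80 − 37.26 = 42.74.
Round 2 (the publisher proposes): the author can get 42.74 next round, worth 0.89 × 42.74 = 38.0386 now. The publisher offers 38.0386 and keeps 80 − 38.0386 = 41.9614.
Round 1 (the author proposes): the publisher can get 41.9614 next round, worth 0.69 × 41.9614 = 28.953366 now. The author offers 28.953366 and keeps 80 − 28.953366 = 51.046634.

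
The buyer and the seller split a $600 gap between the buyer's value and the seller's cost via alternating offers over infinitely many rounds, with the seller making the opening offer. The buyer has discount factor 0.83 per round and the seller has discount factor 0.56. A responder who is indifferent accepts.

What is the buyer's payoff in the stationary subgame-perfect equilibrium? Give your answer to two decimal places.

Let x be the seller's share when the seller proposes and y be the buyer's share when the buyer proposes.
The buyer accepts iff offered ≥ 0.83·y, so x = 600 − 0.83y. Symmetrically y = 600 − 0.56x.
Substituting: x = 600 − 0.83(600 − 0.56x), giving x(1 − 0.56·0.83) = 600(1 − 0.83).
So x = 600 × 0.17 / 0.5352 ≈ 190.5830, and the buyer receives 600 − x ≈ 409.4170.

409.42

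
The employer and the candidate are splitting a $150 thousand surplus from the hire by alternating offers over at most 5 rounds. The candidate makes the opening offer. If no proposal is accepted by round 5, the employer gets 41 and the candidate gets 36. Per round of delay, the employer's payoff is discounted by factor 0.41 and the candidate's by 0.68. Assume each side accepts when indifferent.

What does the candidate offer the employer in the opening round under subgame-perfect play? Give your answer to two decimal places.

Round 5 (the candidate proposes): the employer gets 41 if talks fail, so the candidate offers 41 and keeps 109.
Round 4 (the employer proposes): the candidate can get 109 next round, worth 0.68 × 109 = 74.12 now, so the employer offers 74.12, keeping 75.88.
Round 3 (the candidate proposes): the employer can get 75.88 next round, worth 0.41 × 75.88 = 31.1108 now, so the candidate offers 31.1108, keeping 118.8892.
Round 2 (the employer proposes): the candidate can get 118.8892 next round, worth 0.68 × 118.8892 = 80.844656 now; the employer offers that and keeps 69.155344.
Round 1 (the candidate proposes): the employer can get 69.155344 next round, worth 0.41 × 69.155344 = 28.35369104 now; the candidate offers that and keeps 121.64630896.

28.35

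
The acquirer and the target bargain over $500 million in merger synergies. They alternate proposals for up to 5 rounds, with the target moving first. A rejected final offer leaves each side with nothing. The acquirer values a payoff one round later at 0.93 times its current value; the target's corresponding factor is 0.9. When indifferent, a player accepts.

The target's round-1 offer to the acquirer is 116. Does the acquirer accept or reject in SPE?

Accept

Work out the acquirer's continuation value if the offer is rejected.
Round 5 (the target proposes): rejection yields 0 for the acquirer; the target offers 0 and keeps 500.
Round 4 (the acquirer proposes): the target can get 500 next round, worth 0.9 × 500 = 450 now, so the acquirer offers 450, keeping 50.
Round 3 (the target proposes): the acquirer can get 50 next round, worth 0.93 × 50 = 46.5 now, so the target offers 46.5, keeping 453.5.
Round 2 (the acquirer proposes): the target can get 453.5 next round, worth 0.9 × 453.5 = 408.15 now. The acquirer offers 408.15 and keeps 500 − 408.15 = 91.85.
So by rejecting in round 1, the acquirer gets 91.85 next round, worth 0.93 × 91.85 = 85.4205 now.
Offer 116 ≥ 85.4205, so the acquirer accepts.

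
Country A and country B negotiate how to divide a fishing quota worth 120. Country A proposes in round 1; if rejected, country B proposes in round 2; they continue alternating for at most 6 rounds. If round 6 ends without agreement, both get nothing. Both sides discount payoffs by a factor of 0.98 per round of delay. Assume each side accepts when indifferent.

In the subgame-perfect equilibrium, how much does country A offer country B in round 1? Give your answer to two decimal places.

113.08

Solve by backward induction from round 6.
Round 6 (country B proposes): rejection yields 0 for country A; country B offers 0 and keeps 120.
Round 5 (country A proposes): country B can get 120 next round, worth 0.98 × 120 = 117.6 now. Country A offers 117.6 and keeps 120 − 117.6 = 2.4.
Round 4 (country B proposes): country A can get 2.4 next round, worth 0.98 × 2.4 = 2.352 now, so country B offers 2.352, keeping 117.648.
Round 3 (country A proposes): country B can get 117.648 next round, worth 0.98 × 117.648 = 115.29504 now; country A offers that and keeps 4.70496.
Round 2 (country B proposes): country A can get 4.70496 next round, worth 0.98 × 4.70496 = 4.6108608 now; country B offers that and keeps 115.3891392.
Round 1 (country A proposes): country B can get 115.3891392 next round, worth 0.98 × 115.3891392 = 113.081356416 now. Country A offers 113.081356416 and keeps 120 − 113.081356416 = 6.918643584.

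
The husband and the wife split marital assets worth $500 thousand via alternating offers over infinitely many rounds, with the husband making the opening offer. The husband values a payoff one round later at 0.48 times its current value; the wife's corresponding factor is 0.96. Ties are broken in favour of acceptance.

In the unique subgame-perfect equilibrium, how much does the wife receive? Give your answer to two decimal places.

In a stationary SPE each proposer offers the other exactly their discounted continuation value.
If the husband keeps x when proposing and the wife keeps y when proposing, then x = 500 − 0.96y and y = 500 − 0.48x.
Solving: x = 500(1 − 0.96) / (1 − 0.48·0.96) = 20 / 0.5392 ≈ 37.0920.
The wife gets 500 − 37.0920 ≈ 462.9080.

462.91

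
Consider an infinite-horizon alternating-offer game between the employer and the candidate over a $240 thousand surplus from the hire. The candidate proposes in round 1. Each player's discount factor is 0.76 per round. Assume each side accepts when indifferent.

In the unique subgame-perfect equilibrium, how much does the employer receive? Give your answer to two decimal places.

103.64

When the candidate proposes, the employer accepts any offer worth at least 0.76 times what the employer would get by proposing next round; and vice versa.
This gives x = 240 − 0.76y and y = 240 − 0.76x, where x and y are each side's share when it proposes.
Hence (1 − 0.76·0.76)x = 240(1 − 0.76), i.e. 0.4224·x = 57.6.
x ≈ 136.3636; the employer's share is 240 − x ≈ 103.6364.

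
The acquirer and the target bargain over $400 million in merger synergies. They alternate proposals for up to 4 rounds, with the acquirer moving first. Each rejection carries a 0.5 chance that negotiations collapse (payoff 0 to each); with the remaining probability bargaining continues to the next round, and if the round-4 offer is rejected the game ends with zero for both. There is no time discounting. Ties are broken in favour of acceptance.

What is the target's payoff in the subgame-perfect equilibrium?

150

Round 4 (the target proposes): the acquirer will accept anything ≥ 0, so the target offers 0 and keeps 400.
Round 3 (the acquirer proposes): rejecting gives the target an expected 0.5 × 400 = 200; the acquirer offers that and keeps 200.
Round 2 (the target proposes): rejecting gives the acquirer an expected 0.5 × 200 = 100; the target offers that and keeps 300.
Round 1 (the acquirer proposes): rejecting gives the target an expected 0.5 × 300 = 150, so the acquirer offers 150, keeping 250.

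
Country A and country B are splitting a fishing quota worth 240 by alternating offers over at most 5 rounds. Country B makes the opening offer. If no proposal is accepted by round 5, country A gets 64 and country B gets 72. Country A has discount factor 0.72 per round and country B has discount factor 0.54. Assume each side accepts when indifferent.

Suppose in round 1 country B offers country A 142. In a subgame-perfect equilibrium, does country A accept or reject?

Accept

Round 5 (country B proposes): country A gets 64 if talks fail, so country B offers 64 and keeps 176.
Round 4 (country A proposes): country B can get 176 next round, worth 0.54 × 176 = 95.04 now; country A offers that and keeps 144.96.
Round 3 (country B proposes): country A can get 144.96 next round, worth 0.72 × 144.96 = 104.3712 now; country B offers that and keeps 135.6288.
Round 2 (country A proposes): country B can get 135.6288 next round, worth 0.54 × 135.6288 = 73.239552 now. Country A offers 73.239552 and keeps 240 − 73.239552 = 166.760448.
So by rejecting in round 1, country A gets 166.760448 next round, worth 0.72 × 166.760448 = 120.06752256 now.
Offer 142 ≥ 120.06752256, so country A accepts.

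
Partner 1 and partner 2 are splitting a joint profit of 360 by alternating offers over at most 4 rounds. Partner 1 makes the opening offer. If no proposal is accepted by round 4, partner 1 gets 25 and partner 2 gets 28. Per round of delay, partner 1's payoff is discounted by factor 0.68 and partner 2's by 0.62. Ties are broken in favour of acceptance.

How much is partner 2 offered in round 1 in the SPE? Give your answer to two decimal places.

By backward induction:
Round 4 (partner 2 proposes): partner 1 gets 25 if talks fail, so partner 2 offers 25 and keeps 335.
Round 3 (partner 1 proposes): partner 2 can get 335 next round, worth 0.62 × 335 = 207.7 now. Partner 1 offers 207.7 and keeps 360 − 207.7 = 152.3.
Round 2 (partner 2 proposes): partner 1 can get 152.3 next round, worth 0.68 × 152.3 = 103.564 now. Partner 2 offers 103.564 and keeps 360 − 103.564 = 256.436.
Round 1 (partner 1 proposes): partner 2 can get 256.436 next round, worth 0.62 × 256.436 = 158.99032 now. Partner 1 offers 158.99032 and keeps 360 − 158.99032 = 201.00968.

158.99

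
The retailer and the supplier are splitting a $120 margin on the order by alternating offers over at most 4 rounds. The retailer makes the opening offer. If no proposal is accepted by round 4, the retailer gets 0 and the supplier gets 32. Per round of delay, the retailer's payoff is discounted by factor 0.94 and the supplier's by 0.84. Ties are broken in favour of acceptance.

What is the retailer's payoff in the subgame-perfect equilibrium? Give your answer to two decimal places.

Work backward from the last round.
Round 4 (the supplier proposes): the retailer will accept anything ≥ 0, so the supplier offers 0 and keeps 120.
Round 3 (the retailer proposes): the supplier can get 120 next round, worth 0.84 × 120 = 100.8 now. The retailer offers 100.8 and keeps 120 − 100.8 = 19.2.
Round 2 (the supplier proposes): the retailer can get 19.2 next round, worth 0.94 × 19.2 = 18.048 now. The supplier offers 18.048 and keeps 120 − 18.048 = 101.952.
Round 1 (the retailer proposes): the supplier can get 101.952 next round, worth 0.84 × 101.952 = 85.63968 now; the retailer offers that and keeps 34.36032.

34.36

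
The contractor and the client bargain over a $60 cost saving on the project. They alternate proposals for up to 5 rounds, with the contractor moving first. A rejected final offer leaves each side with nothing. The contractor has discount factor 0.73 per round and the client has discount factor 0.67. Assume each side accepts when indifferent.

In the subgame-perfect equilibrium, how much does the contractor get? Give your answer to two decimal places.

Round 5 (the contractor proposes): rejection yields 0 for the client; the contractor offers 0 and keeps 60.
Round 4 (the client proposes): the contractor can get 60 next round, worth 0.73 × 60 = 43.8 now, so the client offers 43.8, keeping 16.2.
Round 3 (the contractor proposes): the client can get 16.2 next round, worth 0.67 × 16.2 = 10.854 now; the contractor offers that and keeps 49.146.
Round 2 (the client proposes): the contractor can get 49.146 next round, worth 0.73 × 49.146 = 35.87658 now. The client offers 35.87658 and keeps 60 − 35.87658 = 24.12342.
Round 1 (the contractor proposes): the client can get 24.12342 next round, worth 0.67 × 24.12342 = 16.1626914 now. The contractor offers 16.1626914 and keeps 60 − 16.1626914 = 43.8373086.

43.84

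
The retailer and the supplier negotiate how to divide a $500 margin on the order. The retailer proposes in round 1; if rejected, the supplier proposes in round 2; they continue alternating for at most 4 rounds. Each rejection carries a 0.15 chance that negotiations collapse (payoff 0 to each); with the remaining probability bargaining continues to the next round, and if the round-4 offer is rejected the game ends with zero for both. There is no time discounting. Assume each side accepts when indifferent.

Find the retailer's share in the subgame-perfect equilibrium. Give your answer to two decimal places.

Round 4 (the supplier proposes): the retailer will accept anything ≥ 0, so the supplier offers 0 and keeps 500.
Round 3 (the retailer proposes): rejecting gives the supplier an expected 0.85 × 500 = 425, so the retailer offers 425, keeping 75.
Round 2 (the supplier proposes): rejecting gives the retailer an expected 0.85 × 75 = 63.75; the supplier offers that and keeps 436.25.
Round 1 (the retailer proposes): rejecting gives the supplier an expected 0.85 × 436.25 = 370.8125, so the retailer offers 370.8125, keeping 129.1875.

129.19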